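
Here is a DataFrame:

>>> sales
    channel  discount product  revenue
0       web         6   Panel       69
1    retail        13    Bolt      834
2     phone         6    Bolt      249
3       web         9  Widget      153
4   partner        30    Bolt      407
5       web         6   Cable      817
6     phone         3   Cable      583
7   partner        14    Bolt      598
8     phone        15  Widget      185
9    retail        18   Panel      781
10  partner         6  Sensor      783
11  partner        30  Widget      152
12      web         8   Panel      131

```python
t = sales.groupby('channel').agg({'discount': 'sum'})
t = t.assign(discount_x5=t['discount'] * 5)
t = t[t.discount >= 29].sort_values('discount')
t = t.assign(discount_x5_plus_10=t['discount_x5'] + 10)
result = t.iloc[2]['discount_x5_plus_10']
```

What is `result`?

group by channel, sum of discount:
         discount
channel          
partner        80
phone          24
retail         31
web            29
add column discount_x5 = t['discount'] * 5:
         discount  discount_x5
channel                       
partner        80          400
phone          24          120
retail         31          155
web            29          145
filter rows where discount >= 29:
         discount  discount_x5
channel                       
partner        80          400
retail         31          155
web            29          145
sort by discount:
         discount  discount_x5
channel                       
web            29          145
retail         31          155
partner        80          400
add column discount_x5_plus_10 = t['discount_x5'] + 10:
         discount  discount_x5  discount_x5_plus_10
channel                                            
web            29          145                  155
retail         31          155                  165
partner        80          400                  410

410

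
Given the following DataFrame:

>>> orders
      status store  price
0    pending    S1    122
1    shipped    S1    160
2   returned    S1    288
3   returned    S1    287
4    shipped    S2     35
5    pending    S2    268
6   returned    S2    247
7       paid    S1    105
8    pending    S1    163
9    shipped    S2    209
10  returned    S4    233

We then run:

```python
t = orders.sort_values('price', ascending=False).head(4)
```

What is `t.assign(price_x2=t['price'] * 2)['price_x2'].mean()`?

sort by price descending:
      status store  price
2   returned    S1    288
3   returned    S1    287
5    pending    S2    268
6   returned    S2    247
10  returned    S4    233
9    shipped    S2    209
8    pending    S1    163
1    shipped    S1    160
0    pending    S1    122
7       paid    S1    105
4    shipped    S2     35
take first 4 rows:
     status store  price
2  returned    S1    288
3  returned    S1    287
5   pending    S2    268
6  returned    S2    247
add column price_x2 = t['price'] * 2:
     status store  price  price_x2
2  returned    S1    288       576
3  returned    S1    287       574
5   pending    S2    268       536
6  returned    S2    247       494

545.0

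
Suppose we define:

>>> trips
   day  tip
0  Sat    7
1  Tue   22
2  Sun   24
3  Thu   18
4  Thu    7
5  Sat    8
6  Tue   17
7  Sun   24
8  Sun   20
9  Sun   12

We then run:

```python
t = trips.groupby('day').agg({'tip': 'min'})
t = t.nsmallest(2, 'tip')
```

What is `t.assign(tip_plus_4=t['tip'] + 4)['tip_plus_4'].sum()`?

22

group by day, min of tip:
     tip
day     
Sat    7
Sun   12
Thu    7
Tue   17
take 2 rows with smallest tip:
     tip
day     
Sat    7
Thu    7
add column tip_plus_4 = t['tip'] + 4:
     tip  tip_plus_4
day                 
Sat    7          11
Thu    7          11
Taking the sum of column 'tip_plus_4' gives 22.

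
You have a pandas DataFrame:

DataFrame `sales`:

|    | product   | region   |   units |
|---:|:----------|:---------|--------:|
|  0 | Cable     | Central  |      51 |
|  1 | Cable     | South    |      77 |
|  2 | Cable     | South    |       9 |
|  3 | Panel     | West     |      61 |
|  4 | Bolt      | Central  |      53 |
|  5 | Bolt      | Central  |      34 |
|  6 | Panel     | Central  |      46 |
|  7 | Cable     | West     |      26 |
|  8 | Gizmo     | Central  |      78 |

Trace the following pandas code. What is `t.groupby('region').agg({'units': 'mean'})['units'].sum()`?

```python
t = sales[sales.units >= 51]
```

198.666666667

filter rows where units >= 51:
  product   region  units
0   Cable  Central     51
1   Cable    South     77
3   Panel     West     61
4    Bolt  Central     53
8   Gizmo  Central     78
group by region, mean of units:
             units
region            
Central  60.666667
South    77.000000
West     61.000000
Then the sum of column 'units': 198.666666667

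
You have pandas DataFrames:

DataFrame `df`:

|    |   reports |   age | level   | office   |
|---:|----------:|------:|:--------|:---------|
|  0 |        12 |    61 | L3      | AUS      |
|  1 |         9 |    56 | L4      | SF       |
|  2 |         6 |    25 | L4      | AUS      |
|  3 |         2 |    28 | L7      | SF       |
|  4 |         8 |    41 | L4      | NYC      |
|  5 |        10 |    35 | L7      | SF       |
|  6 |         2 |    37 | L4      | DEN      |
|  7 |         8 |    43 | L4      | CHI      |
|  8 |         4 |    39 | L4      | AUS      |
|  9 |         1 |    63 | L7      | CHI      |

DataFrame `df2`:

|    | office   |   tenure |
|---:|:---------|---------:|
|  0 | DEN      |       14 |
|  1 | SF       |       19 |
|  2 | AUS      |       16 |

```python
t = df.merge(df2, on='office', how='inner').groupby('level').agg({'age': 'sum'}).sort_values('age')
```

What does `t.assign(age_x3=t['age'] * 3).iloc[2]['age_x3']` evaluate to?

471

merge on 'office' (how='inner') → 7 rows:
   reports  age level office  tenure
0       12   61    L3    AUS      16
1        9   56    L4     SF      19
2        6   25    L4    AUS      16
3        2   28    L7     SF      19
4       10   35    L7     SF      19
5        2   37    L4    DEN      14
6        4   39    L4    AUS      16
group by level, sum of age:
       age
level     
L3      61
L4     157
L7      63
sort by age:
       age
level     
L3      61
L7      63
L4     157
add column age_x3 = t['age'] * 3:
       age  age_x3
level             
L3      61     183
L7      63     189
L4     157     471
So iloc[2]['age_x3'] = 471.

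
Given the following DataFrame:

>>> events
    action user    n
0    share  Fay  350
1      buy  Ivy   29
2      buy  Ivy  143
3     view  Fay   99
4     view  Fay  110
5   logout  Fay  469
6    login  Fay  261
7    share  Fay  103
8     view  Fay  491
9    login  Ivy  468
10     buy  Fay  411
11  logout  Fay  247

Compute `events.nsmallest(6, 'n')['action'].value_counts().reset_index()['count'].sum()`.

6

take 6 rows with smallest n:
    action user    n
1      buy  Ivy   29
3     view  Fay   99
7    share  Fay  103
4     view  Fay  110
2      buy  Ivy  143
11  logout  Fay  247
value_counts of action:
action
buy       2
view      2
share     1
logout    1
Name: count, dtype: int64
reset_index():
   action  count
0     buy      2
1    view      2
2   share      1
3  logout      1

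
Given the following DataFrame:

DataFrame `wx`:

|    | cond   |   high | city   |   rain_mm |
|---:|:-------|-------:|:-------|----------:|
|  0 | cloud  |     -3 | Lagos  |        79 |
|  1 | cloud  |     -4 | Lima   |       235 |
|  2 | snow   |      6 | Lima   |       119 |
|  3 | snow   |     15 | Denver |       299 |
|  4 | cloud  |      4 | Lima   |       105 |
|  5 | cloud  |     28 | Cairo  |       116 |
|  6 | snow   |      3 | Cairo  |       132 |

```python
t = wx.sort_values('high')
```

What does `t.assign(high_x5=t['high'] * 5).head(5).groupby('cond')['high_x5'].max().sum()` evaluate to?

sort by high:
    cond  high    city  rain_mm
1  cloud    -4    Lima      235
0  cloud    -3   Lagos       79
6   snow     3   Cairo      132
4  cloud     4    Lima      105
2   snow     6    Lima      119
3   snow    15  Denver      299
5  cloud    28   Cairo      116
add column high_x5 = t['high'] * 5:
    cond  high    city  rain_mm  high_x5
1  cloud    -4    Lima      235      -20
0  cloud    -3   Lagos       79      -15
6   snow     3   Cairo      132       15
4  cloud     4    Lima      105       20
2   snow     6    Lima      119       30
3   snow    15  Denver      299       75
5  cloud    28   Cairo      116      140
take first 5 rows:
    cond  high   city  rain_mm  high_x5
1  cloud    -4   Lima      235      -20
0  cloud    -3  Lagos       79      -15
6   snow     3  Cairo      132       15
4  cloud     4   Lima      105       20
2   snow     6   Lima      119       30
group by cond, max of high_x5:
cond
cloud    20
snow     30
Name: high_x5, dtype: int64
The sum of the resulting series is 50.

50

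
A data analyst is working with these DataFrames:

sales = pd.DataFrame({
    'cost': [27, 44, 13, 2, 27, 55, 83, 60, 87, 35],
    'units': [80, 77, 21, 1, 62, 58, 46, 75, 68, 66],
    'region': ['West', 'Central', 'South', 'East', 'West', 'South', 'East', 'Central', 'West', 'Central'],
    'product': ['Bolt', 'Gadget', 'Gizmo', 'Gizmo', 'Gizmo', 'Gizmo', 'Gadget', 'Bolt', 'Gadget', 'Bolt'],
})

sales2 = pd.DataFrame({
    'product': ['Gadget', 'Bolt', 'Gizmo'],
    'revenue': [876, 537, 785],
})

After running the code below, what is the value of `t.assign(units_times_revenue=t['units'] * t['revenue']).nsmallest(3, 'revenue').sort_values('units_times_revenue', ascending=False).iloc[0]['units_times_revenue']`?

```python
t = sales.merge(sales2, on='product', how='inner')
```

42960

merge on 'product' (how='inner') → 10 rows:
   cost  units   region product  revenue
0    27     80     West    Bolt      537
1    44     77  Central  Gadget      876
2    13     21    South   Gizmo      785
3     2      1     East   Gizmo      785
4    27     62     West   Gizmo      785
5    55     58    South   Gizmo      785
6    83     46     East  Gadget      876
7    60     75  Central    Bolt      537
8    87     68     West  Gadget      876
9    35     66  Central    Bolt      537
add column units_times_revenue = t['units'] * t['revenue']:
   cost  units   region product  revenue  units_times_revenue
0    27     80     West    Bolt      537                42960
1    44     77  Central  Gadget      876                67452
2    13     21    South   Gizmo      785                16485
3     2      1     East   Gizmo      785                  785
4    27     62     West   Gizmo      785                48670
5    55     58    South   Gizmo      785                45530
6    83     46     East  Gadget      876                40296
7    60     75  Central    Bolt      537                40275
8    87     68     West  Gadget      876                59568
9    35     66  Central    Bolt      537                35442
take 3 rows with smallest revenue:
   cost  units   region product  revenue  units_times_revenue
0    27     80     West    Bolt      537                42960
7    60     75  Central    Bolt      537                40275
9    35     66  Central    Bolt      537                35442
sort by units_times_revenue descending:
   cost  units   region product  revenue  units_times_revenue
0    27     80     West    Bolt      537                42960
7    60     75  Central    Bolt      537                40275
9    35     66  Central    Bolt      537                35442
Taking the value at position 0, column 'units_times_revenue' gives 42960.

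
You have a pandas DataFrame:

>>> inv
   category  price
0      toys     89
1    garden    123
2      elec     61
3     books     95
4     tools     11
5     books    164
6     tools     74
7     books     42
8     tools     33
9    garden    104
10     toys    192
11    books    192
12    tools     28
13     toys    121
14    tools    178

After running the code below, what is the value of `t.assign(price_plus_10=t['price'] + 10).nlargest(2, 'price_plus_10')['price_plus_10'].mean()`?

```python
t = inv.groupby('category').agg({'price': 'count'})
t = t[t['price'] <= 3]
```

group by category, count of price:
          price
category       
books         4
elec          1
garden        2
tools         5
toys          3
filter rows where price <= 3:
          price
category       
elec          1
garden        2
toys          3
add column price_plus_10 = t['price'] + 10:
          price  price_plus_10
category                      
elec          1             11
garden        2             12
toys          3             13
take 2 rows with largest price_plus_10:
          price  price_plus_10
category                      
toys          3             13
garden        2             12
So mean() = 12.5.

12.5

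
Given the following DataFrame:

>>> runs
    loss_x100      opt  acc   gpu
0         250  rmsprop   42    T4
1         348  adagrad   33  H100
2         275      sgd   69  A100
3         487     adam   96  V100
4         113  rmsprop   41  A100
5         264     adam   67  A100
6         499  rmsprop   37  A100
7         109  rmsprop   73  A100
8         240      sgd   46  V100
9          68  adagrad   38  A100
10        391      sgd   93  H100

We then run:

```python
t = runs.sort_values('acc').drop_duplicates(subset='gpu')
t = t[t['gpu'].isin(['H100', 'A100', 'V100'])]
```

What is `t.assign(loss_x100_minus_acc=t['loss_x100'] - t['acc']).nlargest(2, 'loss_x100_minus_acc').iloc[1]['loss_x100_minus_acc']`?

sort by acc:
    loss_x100      opt  acc   gpu
1         348  adagrad   33  H100
6         499  rmsprop   37  A100
9          68  adagrad   38  A100
4         113  rmsprop   41  A100
0         250  rmsprop   42    T4
8         240      sgd   46  V100
5         264     adam   67  A100
2         275      sgd   69  A100
7         109  rmsprop   73  A100
10        391      sgd   93  H100
3         487     adam   96  V100
drop duplicate gpu (keep=first):
   loss_x100      opt  acc   gpu
1        348  adagrad   33  H100
6        499  rmsprop   37  A100
0        250  rmsprop   42    T4
8        240      sgd   46  V100
filter rows where gpu in ['H100', 'A100', 'V100']:
   loss_x100      opt  acc   gpu
1        348  adagrad   33  H100
6        499  rmsprop   37  A100
8        240      sgd   46  V100
add column loss_x100_minus_acc = t['loss_x100'] - t['acc']:
   loss_x100      opt  acc   gpu  loss_x100_minus_acc
1        348  adagrad   33  H100                  315
6        499  rmsprop   37  A100                  462
8        240      sgd   46  V100                  194
take 2 rows with largest loss_x100_minus_acc:
   loss_x100      opt  acc   gpu  loss_x100_minus_acc
6        499  rmsprop   37  A100                  462
1        348  adagrad   33  H100                  315

315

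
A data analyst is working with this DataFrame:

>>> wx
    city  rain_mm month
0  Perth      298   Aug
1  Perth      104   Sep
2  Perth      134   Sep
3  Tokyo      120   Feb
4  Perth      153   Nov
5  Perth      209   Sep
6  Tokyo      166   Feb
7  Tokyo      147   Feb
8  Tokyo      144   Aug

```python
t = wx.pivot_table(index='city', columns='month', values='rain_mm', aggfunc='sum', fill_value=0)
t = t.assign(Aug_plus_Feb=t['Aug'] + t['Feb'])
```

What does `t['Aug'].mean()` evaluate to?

pivot: rows=city, cols=month, sum(rain_mm):
month  Aug  Feb  Nov  Sep
city                     
Perth  298    0  153  447
Tokyo  144  433    0    0
add column Aug_plus_Feb = t['Aug'] + t['Feb']:
month  Aug  Feb  Nov  Sep  Aug_plus_Feb
city                                   
Perth  298    0  153  447           298
Tokyo  144  433    0    0           577

221.0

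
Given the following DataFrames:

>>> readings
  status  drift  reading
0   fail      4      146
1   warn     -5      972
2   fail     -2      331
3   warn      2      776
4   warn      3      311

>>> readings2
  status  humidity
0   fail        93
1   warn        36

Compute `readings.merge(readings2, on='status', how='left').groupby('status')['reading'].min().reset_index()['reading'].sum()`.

merge on 'status' (how='left') → 5 rows:
  status  drift  reading  humidity
0   fail      4      146        93
1   warn     -5      972        36
2   fail     -2      331        93
3   warn      2      776        36
4   warn      3      311        36
group by status, min of reading:
status
fail    146
warn    311
Name: reading, dtype: int64
reset_index():
  status  reading
0   fail      146
1   warn      311
Reading off the sum of column 'reading', we get 457.

457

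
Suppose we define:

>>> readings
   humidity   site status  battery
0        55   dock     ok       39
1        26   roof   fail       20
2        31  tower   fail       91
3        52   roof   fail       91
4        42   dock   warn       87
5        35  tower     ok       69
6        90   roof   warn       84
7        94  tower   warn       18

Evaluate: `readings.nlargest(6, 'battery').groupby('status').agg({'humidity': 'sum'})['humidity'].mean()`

take 6 rows with largest battery:
   humidity   site status  battery
2        31  tower   fail       91
3        52   roof   fail       91
4        42   dock   warn       87
6        90   roof   warn       84
5        35  tower     ok       69
0        55   dock     ok       39
group by status, sum of humidity:
        humidity
status          
fail          83
ok            90
warn         132

101.666666667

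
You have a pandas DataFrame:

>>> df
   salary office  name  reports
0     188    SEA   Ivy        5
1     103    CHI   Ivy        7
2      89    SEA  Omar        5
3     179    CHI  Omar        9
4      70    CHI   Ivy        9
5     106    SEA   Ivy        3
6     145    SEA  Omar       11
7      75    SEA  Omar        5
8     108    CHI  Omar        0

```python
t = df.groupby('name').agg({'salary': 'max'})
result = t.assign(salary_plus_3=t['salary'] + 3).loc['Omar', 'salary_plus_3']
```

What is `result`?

182

group by name, max of salary:
      salary
name        
Ivy      188
Omar     179
add column salary_plus_3 = t['salary'] + 3:
      salary  salary_plus_3
name                       
Ivy      188            191
Omar     179            182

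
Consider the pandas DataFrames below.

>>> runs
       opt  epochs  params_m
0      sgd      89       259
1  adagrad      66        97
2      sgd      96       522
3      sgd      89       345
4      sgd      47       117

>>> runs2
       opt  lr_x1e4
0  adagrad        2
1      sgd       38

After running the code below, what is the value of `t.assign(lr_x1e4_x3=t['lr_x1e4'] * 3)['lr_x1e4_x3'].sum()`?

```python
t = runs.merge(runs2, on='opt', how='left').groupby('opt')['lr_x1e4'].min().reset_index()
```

merge on 'opt' (how='left') → 5 rows:
       opt  epochs  params_m  lr_x1e4
0      sgd      89       259       38
1  adagrad      66        97        2
2      sgd      96       522       38
3      sgd      89       345       38
4      sgd      47       117       38
group by opt, min of lr_x1e4:
opt
adagrad     2
sgd        38
Name: lr_x1e4, dtype: int64
reset_index():
       opt  lr_x1e4
0  adagrad        2
1      sgd       38
add column lr_x1e4_x3 = t['lr_x1e4'] * 3:
       opt  lr_x1e4  lr_x1e4_x3
0  adagrad        2           6
1      sgd       38         114
Reading off the sum of column 'lr_x1e4_x3', we get 120.

120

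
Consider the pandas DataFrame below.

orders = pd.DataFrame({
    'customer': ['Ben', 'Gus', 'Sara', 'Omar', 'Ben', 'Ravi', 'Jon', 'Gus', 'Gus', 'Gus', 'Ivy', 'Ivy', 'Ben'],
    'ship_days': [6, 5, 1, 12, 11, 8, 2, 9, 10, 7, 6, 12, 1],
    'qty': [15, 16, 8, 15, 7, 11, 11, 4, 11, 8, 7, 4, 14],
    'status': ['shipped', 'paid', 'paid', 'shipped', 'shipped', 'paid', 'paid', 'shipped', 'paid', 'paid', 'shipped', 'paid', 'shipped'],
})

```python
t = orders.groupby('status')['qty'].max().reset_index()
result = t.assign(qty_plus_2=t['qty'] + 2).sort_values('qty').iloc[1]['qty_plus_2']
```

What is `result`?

group by status, max of qty:
status
paid       16
shipped    15
Name: qty, dtype: int64
reset_index():
    status  qty
0     paid   16
1  shipped   15
add column qty_plus_2 = t['qty'] + 2:
    status  qty  qty_plus_2
0     paid   16          18
1  shipped   15          17
sort by qty:
    status  qty  qty_plus_2
1  shipped   15          17
0     paid   16          18
Taking the value at position 1, column 'qty_plus_2' gives 18.

18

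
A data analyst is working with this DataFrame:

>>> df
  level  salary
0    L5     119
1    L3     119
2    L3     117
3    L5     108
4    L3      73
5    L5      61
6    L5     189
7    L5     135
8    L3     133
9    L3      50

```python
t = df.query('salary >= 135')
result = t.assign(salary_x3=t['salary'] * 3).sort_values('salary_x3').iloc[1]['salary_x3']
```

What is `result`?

filter rows where salary >= 135:
  level  salary
6    L5     189
7    L5     135
add column salary_x3 = t['salary'] * 3:
  level  salary  salary_x3
6    L5     189        567
7    L5     135        405
sort by salary_x3:
  level  salary  salary_x3
7    L5     135        405
6    L5     189        567

567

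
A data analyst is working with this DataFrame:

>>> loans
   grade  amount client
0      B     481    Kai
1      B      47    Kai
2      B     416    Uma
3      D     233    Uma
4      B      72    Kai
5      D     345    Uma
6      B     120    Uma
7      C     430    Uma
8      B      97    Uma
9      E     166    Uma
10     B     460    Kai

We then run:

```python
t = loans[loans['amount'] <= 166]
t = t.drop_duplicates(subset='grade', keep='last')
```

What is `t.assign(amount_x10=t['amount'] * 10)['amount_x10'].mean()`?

1315.0

filter rows where amount <= 166:
  grade  amount client
1     B      47    Kai
4     B      72    Kai
6     B     120    Uma
8     B      97    Uma
9     E     166    Uma
drop duplicate grade (keep=last):
  grade  amount client
8     B      97    Uma
9     E     166    Uma
add column amount_x10 = t['amount'] * 10:
  grade  amount client  amount_x10
8     B      97    Uma         970
9     E     166    Uma        1660
Then the mean of column 'amount_x10': 1315.0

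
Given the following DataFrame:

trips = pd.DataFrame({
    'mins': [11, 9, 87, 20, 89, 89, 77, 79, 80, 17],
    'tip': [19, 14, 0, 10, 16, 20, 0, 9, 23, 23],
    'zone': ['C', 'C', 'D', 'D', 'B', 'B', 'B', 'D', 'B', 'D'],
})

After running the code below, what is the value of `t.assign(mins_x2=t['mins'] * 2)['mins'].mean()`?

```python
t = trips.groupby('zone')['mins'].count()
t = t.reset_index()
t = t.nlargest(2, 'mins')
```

4.0

group by zone, count of mins:
zone
B    4
C    2
D    4
Name: mins, dtype: int64
reset_index():
  zone  mins
0    B     4
1    C     2
2    D     4
take 2 rows with largest mins:
  zone  mins
0    B     4
2    D     4
add column mins_x2 = t['mins'] * 2:
  zone  mins  mins_x2
0    B     4        8
2    D     4        8
So mean() = 4.0.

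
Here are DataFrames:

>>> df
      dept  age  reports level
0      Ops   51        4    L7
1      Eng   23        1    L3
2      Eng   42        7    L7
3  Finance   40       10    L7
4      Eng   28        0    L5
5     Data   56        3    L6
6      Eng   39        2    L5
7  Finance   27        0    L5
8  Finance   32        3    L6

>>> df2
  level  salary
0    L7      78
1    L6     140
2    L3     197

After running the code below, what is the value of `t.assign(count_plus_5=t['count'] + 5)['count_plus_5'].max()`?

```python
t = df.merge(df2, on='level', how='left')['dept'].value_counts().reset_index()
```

merge on 'level' (how='left') → 9 rows:
      dept  age  reports level  salary
0      Ops   51        4    L7    78.0
1      Eng   23        1    L3   197.0
2      Eng   42        7    L7    78.0
3  Finance   40       10    L7    78.0
4      Eng   28        0    L5     NaN
5     Data   56        3    L6   140.0
6      Eng   39        2    L5     NaN
7  Finance   27        0    L5     NaN
8  Finance   32        3    L6   140.0
value_counts of dept:
dept
Eng        4
Finance    3
Ops        1
Data       1
Name: count, dtype: int64
reset_index():
      dept  count
0      Eng      4
1  Finance      3
2      Ops      1
3     Data      1
add column count_plus_5 = t['count'] + 5:
      dept  count  count_plus_5
0      Eng      4             9
1  Finance      3             8
2      Ops      1             6
3     Data      1             6
Then the max of column 'count_plus_5': 9

9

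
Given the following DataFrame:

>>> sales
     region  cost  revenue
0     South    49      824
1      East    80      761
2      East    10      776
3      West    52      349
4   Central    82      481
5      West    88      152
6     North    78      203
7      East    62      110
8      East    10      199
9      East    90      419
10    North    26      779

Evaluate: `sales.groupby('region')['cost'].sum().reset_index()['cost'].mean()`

125.4

group by region, sum of cost:
region
Central     82
East       252
North      104
South       49
West       140
Name: cost, dtype: int64
reset_index():
    region  cost
0  Central    82
1     East   252
2    North   104
3    South    49
4     West   140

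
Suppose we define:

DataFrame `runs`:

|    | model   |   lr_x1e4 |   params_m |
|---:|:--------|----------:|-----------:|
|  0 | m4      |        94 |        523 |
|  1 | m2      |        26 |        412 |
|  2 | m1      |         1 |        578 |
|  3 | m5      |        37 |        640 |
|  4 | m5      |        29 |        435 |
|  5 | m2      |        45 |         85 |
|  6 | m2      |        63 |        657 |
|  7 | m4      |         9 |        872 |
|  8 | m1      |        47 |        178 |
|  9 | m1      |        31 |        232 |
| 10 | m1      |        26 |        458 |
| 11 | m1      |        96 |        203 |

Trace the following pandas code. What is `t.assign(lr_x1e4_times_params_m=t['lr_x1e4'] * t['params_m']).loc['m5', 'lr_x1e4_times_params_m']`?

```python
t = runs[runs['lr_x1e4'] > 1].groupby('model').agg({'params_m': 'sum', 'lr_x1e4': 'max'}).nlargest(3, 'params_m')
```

filter rows where lr_x1e4 > 1:
   model  lr_x1e4  params_m
0     m4       94       523
1     m2       26       412
3     m5       37       640
4     m5       29       435
5     m2       45        85
6     m2       63       657
7     m4        9       872
8     m1       47       178
9     m1       31       232
10    m1       26       458
11    m1       96       203
group by model: sum(params_m), max(lr_x1e4):
       params_m  lr_x1e4
model                   
m1         1071       96
m2         1154       63
m4         1395       94
m5         1075       37
take 3 rows with largest params_m:
       params_m  lr_x1e4
model                   
m4         1395       94
m2         1154       63
m5         1075       37
add column lr_x1e4_times_params_m = t['lr_x1e4'] * t['params_m']:
       params_m  lr_x1e4  lr_x1e4_times_params_m
model                                           
m4         1395       94                  131130
m2         1154       63                   72702
m5         1075       37                   39775

39775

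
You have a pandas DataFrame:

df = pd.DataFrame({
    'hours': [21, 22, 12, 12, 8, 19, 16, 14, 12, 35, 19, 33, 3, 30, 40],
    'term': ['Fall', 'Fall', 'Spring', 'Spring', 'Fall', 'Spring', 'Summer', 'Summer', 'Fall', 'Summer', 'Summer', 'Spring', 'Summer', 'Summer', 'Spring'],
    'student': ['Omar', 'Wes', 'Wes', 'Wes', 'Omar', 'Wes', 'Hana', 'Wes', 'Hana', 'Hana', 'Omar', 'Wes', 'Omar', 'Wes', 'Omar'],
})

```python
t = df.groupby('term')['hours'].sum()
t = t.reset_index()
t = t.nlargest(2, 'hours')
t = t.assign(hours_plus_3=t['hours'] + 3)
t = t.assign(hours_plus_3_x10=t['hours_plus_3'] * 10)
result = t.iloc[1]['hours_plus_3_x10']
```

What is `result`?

1190

group by term, sum of hours:
term
Fall       63
Spring    116
Summer    117
Name: hours, dtype: int64
reset_index():
     term  hours
0    Fall     63
1  Spring    116
2  Summer    117
take 2 rows with largest hours:
     term  hours
2  Summer    117
1  Spring    116
add column hours_plus_3 = t['hours'] + 3:
     term  hours  hours_plus_3
2  Summer    117           120
1  Spring    116           119
add column hours_plus_3_x10 = t['hours_plus_3'] * 10:
     term  hours  hours_plus_3  hours_plus_3_x10
2  Summer    117           120              1200
1  Spring    116           119              1190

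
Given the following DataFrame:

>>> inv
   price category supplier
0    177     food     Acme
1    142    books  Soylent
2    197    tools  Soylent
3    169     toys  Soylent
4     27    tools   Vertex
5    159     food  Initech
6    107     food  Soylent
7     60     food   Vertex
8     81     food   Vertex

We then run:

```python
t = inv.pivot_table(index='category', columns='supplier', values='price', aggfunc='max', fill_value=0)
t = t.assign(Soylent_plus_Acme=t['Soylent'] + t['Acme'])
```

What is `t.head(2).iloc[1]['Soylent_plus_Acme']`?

pivot: rows=category, cols=supplier, max(price):
supplier  Acme  Initech  Soylent  Vertex
category                                
books        0        0      142       0
food       177      159      107      81
tools        0        0      197      27
toys         0        0      169       0
add column Soylent_plus_Acme = t['Soylent'] + t['Acme']:
supplier  Acme  Initech  Soylent  Vertex  Soylent_plus_Acme
category                                                   
books        0        0      142       0                142
food       177      159      107      81                284
tools        0        0      197      27                197
toys         0        0      169       0                169
take first 2 rows:
supplier  Acme  Initech  Soylent  Vertex  Soylent_plus_Acme
category                                                   
books        0        0      142       0                142
food       177      159      107      81                284
Finally, value at position 1, column 'Soylent_plus_Acme' = 284.

284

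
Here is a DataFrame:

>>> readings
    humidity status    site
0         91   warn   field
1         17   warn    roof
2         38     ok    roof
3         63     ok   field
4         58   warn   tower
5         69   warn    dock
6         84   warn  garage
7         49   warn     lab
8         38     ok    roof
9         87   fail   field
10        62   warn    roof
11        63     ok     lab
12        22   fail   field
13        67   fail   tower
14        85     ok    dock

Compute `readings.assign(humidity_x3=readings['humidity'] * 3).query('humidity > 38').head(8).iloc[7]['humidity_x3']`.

add column humidity_x3 = readings['humidity'] * 3:
    humidity status    site  humidity_x3
0         91   warn   field          273
1         17   warn    roof           51
2         38     ok    roof          114
3         63     ok   field          189
4         58   warn   tower          174
5         69   warn    dock          207
6         84   warn  garage          252
7         49   warn     lab          147
8         38     ok    roof          114
9         87   fail   field          261
10        62   warn    roof          186
11        63     ok     lab          189
12        22   fail   field           66
13        67   fail   tower          201
14        85     ok    dock          255
filter rows where humidity > 38:
    humidity status    site  humidity_x3
0         91   warn   field          273
3         63     ok   field          189
4         58   warn   tower          174
5         69   warn    dock          207
6         84   warn  garage          252
7         49   warn     lab          147
9         87   fail   field          261
10        62   warn    roof          186
11        63     ok     lab          189
13        67   fail   tower          201
14        85     ok    dock          255
take first 8 rows:
    humidity status    site  humidity_x3
0         91   warn   field          273
3         63     ok   field          189
4         58   warn   tower          174
5         69   warn    dock          207
6         84   warn  garage          252
7         49   warn     lab          147
9         87   fail   field          261
10        62   warn    roof          186
Taking the value at position 7, column 'humidity_x3' gives 186.

186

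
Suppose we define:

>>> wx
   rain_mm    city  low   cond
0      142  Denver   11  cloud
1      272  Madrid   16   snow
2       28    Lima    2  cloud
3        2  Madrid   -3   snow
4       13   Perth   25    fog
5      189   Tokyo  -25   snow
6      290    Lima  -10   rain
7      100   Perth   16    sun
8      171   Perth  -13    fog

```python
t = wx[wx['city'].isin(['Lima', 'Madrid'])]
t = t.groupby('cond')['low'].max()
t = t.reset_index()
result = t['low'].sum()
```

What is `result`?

8

filter rows where city in ['Lima', 'Madrid']:
   rain_mm    city  low   cond
1      272  Madrid   16   snow
2       28    Lima    2  cloud
3        2  Madrid   -3   snow
6      290    Lima  -10   rain
group by cond, max of low:
cond
cloud     2
rain    -10
snow     16
Name: low, dtype: int64
reset_index():
    cond  low
0  cloud    2
1   rain  -10
2   snow   16
Reading off the sum of column 'low', we get 8.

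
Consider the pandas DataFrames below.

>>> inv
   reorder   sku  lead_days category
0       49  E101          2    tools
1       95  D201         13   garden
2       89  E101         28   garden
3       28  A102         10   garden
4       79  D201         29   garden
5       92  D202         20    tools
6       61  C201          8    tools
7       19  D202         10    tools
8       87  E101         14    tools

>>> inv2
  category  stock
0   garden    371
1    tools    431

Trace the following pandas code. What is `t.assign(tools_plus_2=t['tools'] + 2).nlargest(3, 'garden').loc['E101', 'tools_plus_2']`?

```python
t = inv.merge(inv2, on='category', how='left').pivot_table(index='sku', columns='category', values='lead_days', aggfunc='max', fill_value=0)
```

16

merge on 'category' (how='left') → 9 rows:
   reorder   sku  lead_days category  stock
0       49  E101          2    tools    431
1       95  D201         13   garden    371
2       89  E101         28   garden    371
3       28  A102         10   garden    371
4       79  D201         29   garden    371
5       92  D202         20    tools    431
6       61  C201          8    tools    431
7       19  D202         10    tools    431
8       87  E101         14    tools    431
pivot: rows=sku, cols=category, max(lead_days):
category  garden  tools
sku                    
A102          10      0
C201           0      8
D201          29      0
D202           0     20
E101          28     14
add column tools_plus_2 = t['tools'] + 2:
category  garden  tools  tools_plus_2
sku                                  
A102          10      0             2
C201           0      8            10
D201          29      0             2
D202           0     20            22
E101          28     14            16
take 3 rows with largest garden:
category  garden  tools  tools_plus_2
sku                                  
D201          29      0             2
E101          28     14            16
A102          10      0             2
Reading off the value at row 'E101', column 'tools_plus_2', we get 16.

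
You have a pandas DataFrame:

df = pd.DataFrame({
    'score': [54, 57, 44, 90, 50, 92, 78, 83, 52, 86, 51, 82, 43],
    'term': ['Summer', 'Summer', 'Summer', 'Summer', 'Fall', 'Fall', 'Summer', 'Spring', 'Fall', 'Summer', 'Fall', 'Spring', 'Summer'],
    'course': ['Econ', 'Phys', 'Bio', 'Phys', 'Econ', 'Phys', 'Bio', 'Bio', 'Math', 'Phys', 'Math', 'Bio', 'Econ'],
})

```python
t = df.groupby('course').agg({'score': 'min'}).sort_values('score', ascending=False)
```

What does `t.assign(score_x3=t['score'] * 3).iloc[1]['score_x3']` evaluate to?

153

group by course, min of score:
        score
course       
Bio        44
Econ       43
Math       51
Phys       57
sort by score descending:
        score
course       
Phys       57
Math       51
Bio        44
Econ       43
add column score_x3 = t['score'] * 3:
        score  score_x3
course                 
Phys       57       171
Math       51       153
Bio        44       132
Econ       43       129
Reading off the value at position 1, column 'score_x3', we get 153.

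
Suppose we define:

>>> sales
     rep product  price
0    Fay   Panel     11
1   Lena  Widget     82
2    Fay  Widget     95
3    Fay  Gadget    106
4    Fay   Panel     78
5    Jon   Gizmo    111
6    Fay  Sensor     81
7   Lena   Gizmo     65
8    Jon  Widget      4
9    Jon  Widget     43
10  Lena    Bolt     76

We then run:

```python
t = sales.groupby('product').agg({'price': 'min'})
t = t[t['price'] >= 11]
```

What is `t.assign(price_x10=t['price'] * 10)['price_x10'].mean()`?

678.0

group by product, min of price:
         price
product       
Bolt        76
Gadget     106
Gizmo       65
Panel       11
Sensor      81
Widget       4
filter rows where price >= 11:
         price
product       
Bolt        76
Gadget     106
Gizmo       65
Panel       11
Sensor      81
add column price_x10 = t['price'] * 10:
         price  price_x10
product                  
Bolt        76        760
Gadget     106       1060
Gizmo       65        650
Panel       11        110
Sensor      81        810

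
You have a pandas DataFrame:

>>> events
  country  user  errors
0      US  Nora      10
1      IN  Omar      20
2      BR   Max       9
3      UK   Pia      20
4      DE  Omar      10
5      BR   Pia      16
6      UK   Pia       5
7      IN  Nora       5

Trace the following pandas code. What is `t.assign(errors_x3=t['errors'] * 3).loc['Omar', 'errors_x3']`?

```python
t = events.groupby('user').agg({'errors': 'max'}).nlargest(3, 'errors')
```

group by user, max of errors:
      errors
user        
Max        9
Nora      10
Omar      20
Pia       20
take 3 rows with largest errors:
      errors
user        
Omar      20
Pia       20
Nora      10
add column errors_x3 = t['errors'] * 3:
      errors  errors_x3
user                   
Omar      20         60
Pia       20         60
Nora      10         30
Then the value at row 'Omar', column 'errors_x3': 60

60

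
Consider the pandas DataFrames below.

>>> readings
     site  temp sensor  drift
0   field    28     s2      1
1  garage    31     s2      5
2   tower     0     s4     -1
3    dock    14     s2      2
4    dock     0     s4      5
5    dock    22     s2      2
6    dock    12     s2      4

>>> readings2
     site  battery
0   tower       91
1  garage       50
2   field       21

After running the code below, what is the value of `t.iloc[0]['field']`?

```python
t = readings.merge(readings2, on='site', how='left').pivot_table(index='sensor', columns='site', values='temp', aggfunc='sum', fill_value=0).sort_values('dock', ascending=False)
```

28

merge on 'site' (how='left') → 7 rows:
     site  temp sensor  drift  battery
0   field    28     s2      1     21.0
1  garage    31     s2      5     50.0
2   tower     0     s4     -1     91.0
3    dock    14     s2      2      NaN
4    dock     0     s4      5      NaN
5    dock    22     s2      2      NaN
6    dock    12     s2      4      NaN
pivot: rows=sensor, cols=site, sum(temp):
site    dock  field  garage  tower
sensor                            
s2        48     28      31      0
s4         0      0       0      0
sort by dock descending:
site    dock  field  garage  tower
sensor                            
s2        48     28      31      0
s4         0      0       0      0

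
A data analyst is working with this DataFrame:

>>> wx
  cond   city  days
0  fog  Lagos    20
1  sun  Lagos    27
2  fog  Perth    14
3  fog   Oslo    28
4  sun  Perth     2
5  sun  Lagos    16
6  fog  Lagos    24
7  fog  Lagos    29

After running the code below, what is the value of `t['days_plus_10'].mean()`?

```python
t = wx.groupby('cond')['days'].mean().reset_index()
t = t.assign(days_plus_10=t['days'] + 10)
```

group by cond, mean of days:
cond
fog    23.0
sun    15.0
Name: days, dtype: float64
reset_index():
  cond  days
0  fog  23.0
1  sun  15.0
add column days_plus_10 = t['days'] + 10:
  cond  days  days_plus_10
0  fog  23.0          33.0
1  sun  15.0          25.0
The mean of column 'days_plus_10' is 29.0.

29.0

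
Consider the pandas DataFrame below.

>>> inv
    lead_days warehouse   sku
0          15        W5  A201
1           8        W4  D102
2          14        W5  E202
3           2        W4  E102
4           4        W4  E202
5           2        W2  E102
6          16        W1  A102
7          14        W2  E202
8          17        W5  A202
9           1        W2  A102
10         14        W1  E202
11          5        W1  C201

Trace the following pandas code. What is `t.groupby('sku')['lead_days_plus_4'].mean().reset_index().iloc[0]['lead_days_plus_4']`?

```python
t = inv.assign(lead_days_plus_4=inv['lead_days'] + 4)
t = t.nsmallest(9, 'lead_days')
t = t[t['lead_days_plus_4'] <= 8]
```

5.0

add column lead_days_plus_4 = inv['lead_days'] + 4:
    lead_days warehouse   sku  lead_days_plus_4
0          15        W5  A201                19
1           8        W4  D102                12
2          14        W5  E202                18
3           2        W4  E102                 6
4           4        W4  E202                 8
5           2        W2  E102                 6
6          16        W1  A102                20
7          14        W2  E202                18
8          17        W5  A202                21
9           1        W2  A102                 5
10         14        W1  E202                18
11          5        W1  C201                 9
take 9 rows with smallest lead_days:
    lead_days warehouse   sku  lead_days_plus_4
9           1        W2  A102                 5
3           2        W4  E102                 6
5           2        W2  E102                 6
4           4        W4  E202                 8
11          5        W1  C201                 9
1           8        W4  D102                12
2          14        W5  E202                18
7          14        W2  E202                18
10         14        W1  E202                18
filter rows where lead_days_plus_4 <= 8:
   lead_days warehouse   sku  lead_days_plus_4
9          1        W2  A102                 5
3          2        W4  E102                 6
5          2        W2  E102                 6
4          4        W4  E202                 8
group by sku, mean of lead_days_plus_4:
sku
A102    5.0
E102    6.0
E202    8.0
Name: lead_days_plus_4, dtype: float64
reset_index():
    sku  lead_days_plus_4
0  A102               5.0
1  E102               6.0
2  E202               8.0
Taking the value at position 0, column 'lead_days_plus_4' gives 5.0.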